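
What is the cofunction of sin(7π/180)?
sin(7π/180) = cos(π/2 - 7π/180) = cos(83π/180)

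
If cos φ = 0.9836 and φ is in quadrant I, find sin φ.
sin φ = 0.1804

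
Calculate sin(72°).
sin(72°) = 0.9511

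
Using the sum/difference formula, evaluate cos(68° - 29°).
cos(68° - 29°) = cos 68° cos 29° + sin 68° sin 29° = 0.7771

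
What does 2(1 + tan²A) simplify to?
2(1 + tan²A) = 2(sec²A) (using Pythagorean identity)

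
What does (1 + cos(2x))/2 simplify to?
(1 + cos(2x))/2 = cos²x (using Power reduction)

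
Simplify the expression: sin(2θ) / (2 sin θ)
sin(2θ) / (2 sin θ) = cos θ (using Double angle)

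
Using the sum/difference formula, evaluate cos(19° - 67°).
cos(19° - 67°) = cos 19° cos 67° + sin 19° sin 67° = 0.6691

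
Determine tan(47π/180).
tan(47π/180) = 1.072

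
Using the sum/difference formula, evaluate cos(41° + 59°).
cos(41° + 59°) = cos 41° cos 59° - sin 41° sin 59° = -0.1736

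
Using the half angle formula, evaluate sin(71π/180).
sin(71π/180) = √((1 - cos 71π/90)/2) = 0.9455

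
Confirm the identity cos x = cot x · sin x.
RHS = (cos x/sin x) · sin x = cos x = LHS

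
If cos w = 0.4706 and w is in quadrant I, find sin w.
sin w = 0.8823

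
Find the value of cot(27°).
cot(27°) = 1.963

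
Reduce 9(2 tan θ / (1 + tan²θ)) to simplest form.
9(2 tan θ / (1 + tan²θ)) = 9(sin(2θ)) (using Double angle)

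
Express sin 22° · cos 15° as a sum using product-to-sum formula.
sin 22° cos 15° = (1/2)[sin(22°+15°) + sin(22°-15°)]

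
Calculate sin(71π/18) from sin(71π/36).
sin(71π/18) = 2 sin 71π/36 cos 71π/36 = -0.1736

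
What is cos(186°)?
cos(186°) = -0.9945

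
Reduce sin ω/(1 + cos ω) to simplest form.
sin ω/(1 + cos ω) = tan(ω/2) (using Half angle)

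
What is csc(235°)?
csc(235°) = -1.221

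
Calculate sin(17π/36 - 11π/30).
sin(17π/36 - 11π/30) = sin 17π/36 cos 11π/30 - cos 17π/36 sin 11π/30 = 0.3256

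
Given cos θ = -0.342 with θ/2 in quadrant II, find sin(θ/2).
sin(θ/2) = ±√((1 - cos θ)/2); positive since θ/2 ∈ QII, so sin(θ/2) = 0.8191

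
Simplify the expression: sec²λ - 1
sec²λ - 1 = tan²λ (using Pythagorean identity)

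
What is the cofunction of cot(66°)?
cot(66°) = tan(90° - 66°) = tan(24°)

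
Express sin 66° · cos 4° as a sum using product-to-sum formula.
sin 66° cos 4° = (1/2)[sin(66°+4°) + sin(66°-4°)]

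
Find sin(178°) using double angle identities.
sin(178°) = 2 sin 89° cos 89° = 0.0349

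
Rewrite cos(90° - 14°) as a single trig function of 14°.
cos(90° - 14°) = sin(14°)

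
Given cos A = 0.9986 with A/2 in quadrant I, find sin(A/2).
sin(A/2) = ±√((1 - cos A)/2); positive since A/2 ∈ QI, so sin(A/2) = 0.02646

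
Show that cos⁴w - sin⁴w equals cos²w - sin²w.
LHS = (cos²w - sin²w)(cos²w + sin²w) = (cos²w - sin²w) · 1 = cos²w - sin²w = RHS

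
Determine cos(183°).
cos(183°) = -0.9986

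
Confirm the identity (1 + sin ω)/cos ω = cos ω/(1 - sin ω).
LHS = (1 + sin ω)(1 - sin ω) / (cos ω(1 - sin ω)) = (1 - sin²ω) / (cos ω(1 - sin ω)) = cos²ω / (cos ω(1 - sin ω)) = cos ω/(1 - sin ω) = RHS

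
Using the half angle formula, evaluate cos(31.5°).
cos(31.5°) = √((1 + cos 63°)/2) = 0.8526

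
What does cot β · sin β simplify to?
cot β · sin β = cos β (using Quotient identity)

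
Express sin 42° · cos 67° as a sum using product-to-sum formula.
sin 42° cos 67° = (1/2)[sin(42°+67°) + sin(42°-67°)]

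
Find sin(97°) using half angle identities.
sin(97°) = √((1 - cos 194°)/2) = 0.9925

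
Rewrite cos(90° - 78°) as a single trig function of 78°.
cos(90° - 78°) = sin(78°)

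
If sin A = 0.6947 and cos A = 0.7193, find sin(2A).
sin(2A) = 2 sin A cos A = 0.9994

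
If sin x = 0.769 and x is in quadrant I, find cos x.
cos x = 0.6392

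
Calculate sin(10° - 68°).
sin(10° - 68°) = sin 10° cos 68° - cos 10° sin 68° = -0.848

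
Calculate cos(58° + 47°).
cos(58° + 47°) = cos 58° cos 47° - sin 58° sin 47° = -(√6-√2)/4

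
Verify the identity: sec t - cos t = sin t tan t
LHS = 1/cos t - cos t = (1 - cos²t)/cos t = sin²t/cos t = sin t · (sin t/cos t) = sin t tan t = RHS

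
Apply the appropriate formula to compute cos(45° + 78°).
cos(45° + 78°) = cos 45° cos 78° - sin 45° sin 78° = -0.5446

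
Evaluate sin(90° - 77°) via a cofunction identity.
sin(90° - 77°) = cos(77°) = 0.225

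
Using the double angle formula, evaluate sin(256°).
sin(256°) = 2 sin 128° cos 128° = -0.9703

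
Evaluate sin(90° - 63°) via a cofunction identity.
sin(90° - 63°) = cos(63°) = 0.454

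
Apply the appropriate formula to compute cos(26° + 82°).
cos(26° + 82°) = cos 26° cos 82° - sin 26° sin 82° = -0.309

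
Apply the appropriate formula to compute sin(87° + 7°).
sin(87° + 7°) = sin 87° cos 7° + cos 87° sin 7° = 0.9976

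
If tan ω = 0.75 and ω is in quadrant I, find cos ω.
cos ω = 0.8 (using tan²ω + 1 = sec²ω)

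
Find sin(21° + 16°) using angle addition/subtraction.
sin(21° + 16°) = sin 21° cos 16° + cos 21° sin 16° = 0.6018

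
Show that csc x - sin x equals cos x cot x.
LHS = 1/sin x - sin x = (1 - sin²x)/sin x = cos²x/sin x = cos x · (cos x/sin x) = cos x cot x = RHS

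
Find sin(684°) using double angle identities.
sin(684°) = 2 sin 342° cos 342° = -0.5878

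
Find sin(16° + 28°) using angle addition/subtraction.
sin(16° + 28°) = sin 16° cos 28° + cos 16° sin 28° = 0.6947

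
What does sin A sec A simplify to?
sin A sec A = tan A (using Reciprocal + quotient)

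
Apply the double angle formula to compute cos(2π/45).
cos(2π/45) = cos²π/45 - sin²π/45 = 0.9903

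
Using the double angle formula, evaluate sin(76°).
sin(76°) = 2 sin 38° cos 38° = 0.9703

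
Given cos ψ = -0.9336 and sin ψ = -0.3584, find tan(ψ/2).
tan(ψ/2) = sin ψ / (1 + cos ψ) = -5.398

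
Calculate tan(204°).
tan(204°) = 0.4452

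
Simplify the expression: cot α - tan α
cot α - tan α = 2 cot(2α) (using Double angle)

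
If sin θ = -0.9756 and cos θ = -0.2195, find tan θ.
tan θ = sin θ / cos θ = 4.445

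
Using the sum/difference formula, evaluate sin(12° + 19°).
sin(12° + 19°) = sin 12° cos 19° + cos 12° sin 19° = 0.515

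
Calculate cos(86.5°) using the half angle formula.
cos(86.5°) = √((1 + cos 173°)/2) = 0.06105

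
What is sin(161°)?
sin(161°) = 0.3256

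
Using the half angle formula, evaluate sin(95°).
sin(95°) = √((1 - cos 190°)/2) = 0.9962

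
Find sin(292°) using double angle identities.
sin(292°) = 2 sin 146° cos 146° = -0.9272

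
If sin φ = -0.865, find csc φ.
csc φ = 1/sin φ = -1.156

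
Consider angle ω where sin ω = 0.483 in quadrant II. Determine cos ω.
cos ω = ±√(1 - sin²ω) = -0.8756 (negative in QII)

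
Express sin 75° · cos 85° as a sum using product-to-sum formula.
sin 75° cos 85° = (1/2)[sin(75°+85°) + sin(75°-85°)]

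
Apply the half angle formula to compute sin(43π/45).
sin(43π/45) = √((1 - cos 86π/45)/2) = 0.1392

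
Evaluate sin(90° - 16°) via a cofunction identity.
sin(90° - 16°) = cos(16°) = 0.9613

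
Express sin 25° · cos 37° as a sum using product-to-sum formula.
sin 25° cos 37° = (1/2)[sin(25°+37°) + sin(25°-37°)]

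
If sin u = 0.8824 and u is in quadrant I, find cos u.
cos u = 0.4705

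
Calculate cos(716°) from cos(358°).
cos(716°) = cos²358° - sin²358° = 0.9976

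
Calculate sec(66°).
sec(66°) = 2.459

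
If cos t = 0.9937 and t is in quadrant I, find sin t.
sin t = 0.1121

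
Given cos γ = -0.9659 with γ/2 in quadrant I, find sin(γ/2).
sin(γ/2) = ±√((1 - cos γ)/2); positive since γ/2 ∈ QI, so sin(γ/2) = 0.9914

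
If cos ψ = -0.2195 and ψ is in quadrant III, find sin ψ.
sin ψ = -0.9756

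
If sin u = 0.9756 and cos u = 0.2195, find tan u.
tan u = sin u / cos u = 4.445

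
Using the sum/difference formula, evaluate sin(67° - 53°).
sin(67° - 53°) = sin 67° cos 53° - cos 67° sin 53° = 0.2419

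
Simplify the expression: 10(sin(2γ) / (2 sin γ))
10(sin(2γ) / (2 sin γ)) = 10(cos γ) (using Double angle)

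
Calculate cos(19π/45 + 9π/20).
cos(19π/45 + 9π/20) = cos 19π/45 cos 9π/20 - sin 19π/45 sin 9π/20 = -0.9205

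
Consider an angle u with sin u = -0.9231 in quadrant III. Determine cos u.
cos u = ±√(1 - sin²u) = -0.3846 (negative in QIII)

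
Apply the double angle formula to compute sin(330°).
sin(330°) = 2 sin 165° cos 165° = -1/2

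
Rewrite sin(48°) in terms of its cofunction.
sin(48°) = cos(90° - 48°) = cos(42°)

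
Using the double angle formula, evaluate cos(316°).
cos(316°) = cos²158° - sin²158° = 0.7193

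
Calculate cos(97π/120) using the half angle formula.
cos(97π/120) = -√((1 + cos 97π/60)/2) = -0.8241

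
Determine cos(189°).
cos(189°) = -0.9877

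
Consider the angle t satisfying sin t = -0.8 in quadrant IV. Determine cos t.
cos t = √(1 - sin²t) = 0.6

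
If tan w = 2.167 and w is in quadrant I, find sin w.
sin w = 0.908 (using tan²w + 1 = sec²w)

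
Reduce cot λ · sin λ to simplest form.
cot λ · sin λ = cos λ (using Quotient identity)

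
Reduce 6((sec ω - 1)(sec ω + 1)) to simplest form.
6((sec ω - 1)(sec ω + 1)) = 6(tan²ω) (using Diff. of squares)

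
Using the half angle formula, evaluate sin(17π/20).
sin(17π/20) = √((1 - cos 17π/10)/2) = 0.454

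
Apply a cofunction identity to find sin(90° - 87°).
sin(90° - 87°) = cos(87°) = 0.05234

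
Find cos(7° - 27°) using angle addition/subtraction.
cos(7° - 27°) = cos 7° cos 27° + sin 7° sin 27° = 0.9397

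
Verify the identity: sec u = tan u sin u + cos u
RHS = sin²u/cos u + cos u = (sin²u + cos²u)/cos u = 1/cos u = sec u = LHS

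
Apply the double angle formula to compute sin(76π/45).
sin(76π/45) = 2 sin 38π/45 cos 38π/45 = -0.829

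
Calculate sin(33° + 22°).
sin(33° + 22°) = sin 33° cos 22° + cos 33° sin 22° = 0.8192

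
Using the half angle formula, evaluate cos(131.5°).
cos(131.5°) = -√((1 + cos 263°)/2) = -0.6626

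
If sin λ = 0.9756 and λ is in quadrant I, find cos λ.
cos λ = 0.2196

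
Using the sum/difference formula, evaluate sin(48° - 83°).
sin(48° - 83°) = sin 48° cos 83° - cos 48° sin 83° = -0.5736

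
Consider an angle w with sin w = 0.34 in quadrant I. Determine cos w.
cos w = √(1 - sin²w) = 0.9404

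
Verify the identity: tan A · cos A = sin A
LHS = (sin A/cos A) · cos A = sin A = RHS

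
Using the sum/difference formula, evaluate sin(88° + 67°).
sin(88° + 67°) = sin 88° cos 67° + cos 88° sin 67° = 0.4226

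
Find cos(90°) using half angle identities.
cos(90°) = √((1 + cos 180°)/2) = 0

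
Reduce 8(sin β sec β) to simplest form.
8(sin β sec β) = 8(tan β) (using Reciprocal + quotient)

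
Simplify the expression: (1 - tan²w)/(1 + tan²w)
(1 - tan²w)/(1 + tan²w) = cos(2w) (using Double angle)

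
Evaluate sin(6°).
sin(6°) = 0.1045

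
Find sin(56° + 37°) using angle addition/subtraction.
sin(56° + 37°) = sin 56° cos 37° + cos 56° sin 37° = 0.9986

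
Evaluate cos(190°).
cos(190°) = -0.9848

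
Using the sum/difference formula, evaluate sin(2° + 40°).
sin(2° + 40°) = sin 2° cos 40° + cos 2° sin 40° = 0.6691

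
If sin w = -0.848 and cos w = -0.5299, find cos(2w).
cos(2w) = cos²w - sin²w = -0.4383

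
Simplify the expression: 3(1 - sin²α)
3(1 - sin²α) = 3(cos²α) (using Pythagorean identity)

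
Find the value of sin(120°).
sin(120°) = √3/2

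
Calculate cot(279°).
cot(279°) = -0.1584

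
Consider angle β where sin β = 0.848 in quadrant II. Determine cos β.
cos β = ±√(1 - sin²β) = -0.53 (negative in QII)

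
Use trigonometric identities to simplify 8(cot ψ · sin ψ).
8(cot ψ · sin ψ) = 8(cos ψ) (using Quotient identity)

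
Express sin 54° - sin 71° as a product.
sin 54° - sin 71° = 2 cos(62.5°) sin(-8.5°)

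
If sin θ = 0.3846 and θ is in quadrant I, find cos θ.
cos θ = 0.9231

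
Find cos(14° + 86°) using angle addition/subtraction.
cos(14° + 86°) = cos 14° cos 86° - sin 14° sin 86° = -0.1736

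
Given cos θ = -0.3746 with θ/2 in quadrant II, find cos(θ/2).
cos(θ/2) = ±√((1 + cos θ)/2); negative since θ/2 ∈ QII, so cos(θ/2) = -0.5592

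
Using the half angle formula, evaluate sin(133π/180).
sin(133π/180) = √((1 - cos 133π/90)/2) = 0.7314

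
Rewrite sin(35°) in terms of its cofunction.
sin(35°) = cos(90° - 35°) = cos(55°)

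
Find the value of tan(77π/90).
tan(77π/90) = -0.4877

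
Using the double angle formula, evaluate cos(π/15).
cos(π/15) = cos²π/30 - sin²π/30 = 0.9781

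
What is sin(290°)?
sin(290°) = -0.9397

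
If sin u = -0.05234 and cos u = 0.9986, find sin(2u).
sin(2u) = 2 sin u cos u = -0.1045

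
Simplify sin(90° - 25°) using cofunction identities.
sin(90° - 25°) = cos(25°)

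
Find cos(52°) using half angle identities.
cos(52°) = √((1 + cos 104°)/2) = 0.6157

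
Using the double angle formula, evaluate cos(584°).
cos(584°) = cos²292° - sin²292° = -0.7193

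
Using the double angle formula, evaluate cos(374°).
cos(374°) = cos²187° - sin²187° = 0.9703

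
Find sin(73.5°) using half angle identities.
sin(73.5°) = √((1 - cos 147°)/2) = 0.9588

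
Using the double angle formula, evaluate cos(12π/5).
cos(12π/5) = cos²6π/5 - sin²6π/5 = 0.309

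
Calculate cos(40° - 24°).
cos(40° - 24°) = cos 40° cos 24° + sin 40° sin 24° = 0.9613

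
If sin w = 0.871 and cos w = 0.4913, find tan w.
tan w = sin w / cos w = 1.773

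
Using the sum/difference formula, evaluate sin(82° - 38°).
sin(82° - 38°) = sin 82° cos 38° - cos 82° sin 38° = 0.6947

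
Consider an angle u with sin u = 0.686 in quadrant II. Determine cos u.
cos u = ±√(1 - sin²u) = -0.7276 (negative in QII)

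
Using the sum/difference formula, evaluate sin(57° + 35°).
sin(57° + 35°) = sin 57° cos 35° + cos 57° sin 35° = 0.9994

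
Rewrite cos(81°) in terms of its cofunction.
cos(81°) = sin(90° - 81°) = sin(9°)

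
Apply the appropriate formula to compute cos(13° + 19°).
cos(13° + 19°) = cos 13° cos 19° - sin 13° sin 19° = 0.848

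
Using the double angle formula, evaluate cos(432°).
cos(432°) = cos²216° - sin²216° = 0.309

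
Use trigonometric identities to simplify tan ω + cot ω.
tan ω + cot ω = sec ω csc ω (using Quotient identities)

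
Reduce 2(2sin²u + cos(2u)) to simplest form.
2(2sin²u + cos(2u)) = 2 (using Double angle)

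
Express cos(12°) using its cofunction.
cos(12°) = sin(90° - 12°) = sin(78°)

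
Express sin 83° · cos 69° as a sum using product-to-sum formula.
sin 83° cos 69° = (1/2)[sin(83°+69°) + sin(83°-69°)]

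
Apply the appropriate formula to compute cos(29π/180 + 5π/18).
cos(29π/180 + 5π/18) = cos 29π/180 cos 5π/18 - sin 29π/180 sin 5π/18 = 0.1908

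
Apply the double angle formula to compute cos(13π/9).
cos(13π/9) = cos²13π/18 - sin²13π/18 = -0.1736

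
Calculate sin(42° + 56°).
sin(42° + 56°) = sin 42° cos 56° + cos 42° sin 56° = 0.9903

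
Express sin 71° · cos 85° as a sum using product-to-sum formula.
sin 71° cos 85° = (1/2)[sin(71°+85°) + sin(71°-85°)]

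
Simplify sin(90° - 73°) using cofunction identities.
sin(90° - 73°) = cos(73°)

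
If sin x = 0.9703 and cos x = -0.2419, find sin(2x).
sin(2x) = 2 sin x cos x = -0.4694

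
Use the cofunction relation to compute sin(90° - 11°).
sin(90° - 11°) = cos(11°) = 0.9816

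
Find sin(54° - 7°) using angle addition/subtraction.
sin(54° - 7°) = sin 54° cos 7° - cos 54° sin 7° = 0.7314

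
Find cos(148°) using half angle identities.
cos(148°) = -√((1 + cos 296°)/2) = -0.848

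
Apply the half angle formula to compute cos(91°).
cos(91°) = -√((1 + cos 182°)/2) = -0.01745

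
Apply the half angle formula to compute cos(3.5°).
cos(3.5°) = √((1 + cos 7°)/2) = 0.9981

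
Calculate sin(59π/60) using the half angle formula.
sin(59π/60) = √((1 - cos 59π/30)/2) = 0.05234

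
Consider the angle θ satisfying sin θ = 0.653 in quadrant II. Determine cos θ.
cos θ = ±√(1 - sin²θ) = -0.7574 (negative in QII)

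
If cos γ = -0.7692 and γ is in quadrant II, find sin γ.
sin γ = 0.639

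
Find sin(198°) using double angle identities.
sin(198°) = 2 sin 99° cos 99° = -0.309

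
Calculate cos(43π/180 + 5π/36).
cos(43π/180 + 5π/36) = cos 43π/180 cos 5π/36 - sin 43π/180 sin 5π/36 = 0.3746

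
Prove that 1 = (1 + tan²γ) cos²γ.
RHS = sec²γ · cos²γ = (1/cos²γ) · cos²γ = 1 = LHS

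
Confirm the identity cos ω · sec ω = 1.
LHS = cos ω · (1/cos ω) = 1 = RHS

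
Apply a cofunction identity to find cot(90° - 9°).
cot(90° - 9°) = tan(9°) = 0.1584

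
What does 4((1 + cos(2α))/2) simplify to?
4((1 + cos(2α))/2) = 4(cos²α) (using Power reduction)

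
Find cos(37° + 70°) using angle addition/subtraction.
cos(37° + 70°) = cos 37° cos 70° - sin 37° sin 70° = -0.2924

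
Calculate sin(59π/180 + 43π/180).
sin(59π/180 + 43π/180) = sin 59π/180 cos 43π/180 + cos 59π/180 sin 43π/180 = 0.9781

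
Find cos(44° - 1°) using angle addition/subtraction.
cos(44° - 1°) = cos 44° cos 1° + sin 44° sin 1° = 0.7314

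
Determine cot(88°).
cot(88°) = 0.03492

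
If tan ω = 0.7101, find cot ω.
cot ω = 1/tan ω = 1.408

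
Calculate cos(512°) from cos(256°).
cos(512°) = 2cos²256° - 1 = -0.8829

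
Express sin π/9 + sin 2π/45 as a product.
sin π/9 + sin 2π/45 = 2 sin(7π/90) cos(π/30)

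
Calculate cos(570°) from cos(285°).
cos(570°) = cos²285° - sin²285° = -√3/2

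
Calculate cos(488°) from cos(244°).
cos(488°) = cos²244° - sin²244° = -0.6157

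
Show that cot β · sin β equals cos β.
LHS = (cos β/sin β) · sin β = cos β = RHS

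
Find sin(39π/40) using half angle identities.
sin(39π/40) = √((1 - cos 39π/20)/2) = 0.07846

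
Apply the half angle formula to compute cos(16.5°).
cos(16.5°) = √((1 + cos 33°)/2) = 0.9588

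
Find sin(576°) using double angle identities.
sin(576°) = 2 sin 288° cos 288° = -0.5878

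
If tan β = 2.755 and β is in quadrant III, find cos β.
cos β = -0.3412 (using tan²β + 1 = sec²β)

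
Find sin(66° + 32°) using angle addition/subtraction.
sin(66° + 32°) = sin 66° cos 32° + cos 66° sin 32° = 0.9903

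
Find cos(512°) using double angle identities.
cos(512°) = cos²256° - sin²256° = -0.8829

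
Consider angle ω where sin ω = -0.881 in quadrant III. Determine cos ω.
cos ω = ±√(1 - sin²ω) = -0.4731 (negative in QIII)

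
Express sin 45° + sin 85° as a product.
sin 45° + sin 85° = 2 sin(65°) cos(-20°)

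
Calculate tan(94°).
tan(94°) = -14.3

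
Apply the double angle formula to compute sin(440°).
sin(440°) = 2 sin 220° cos 220° = 0.9848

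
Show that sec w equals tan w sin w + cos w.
RHS = sin²w/cos w + cos w = (sin²w + cos²w)/cos w = 1/cos w = sec w = LHS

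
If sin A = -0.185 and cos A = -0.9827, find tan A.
tan A = sin A / cos A = 0.1883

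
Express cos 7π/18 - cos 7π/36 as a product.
cos 7π/18 - cos 7π/36 = -2 sin(7π/24) sin(7π/72)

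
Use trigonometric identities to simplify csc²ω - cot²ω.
csc²ω - cot²ω = 1 (using Pythagorean identity)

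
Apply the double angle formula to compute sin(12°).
sin(12°) = 2 sin 6° cos 6° = 0.2079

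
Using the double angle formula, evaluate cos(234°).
cos(234°) = 1 - 2sin²117° = -0.5878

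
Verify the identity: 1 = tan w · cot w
RHS = (sin w/cos w) · (cos w/sin w) = 1 = LHS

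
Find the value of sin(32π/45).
sin(32π/45) = 0.788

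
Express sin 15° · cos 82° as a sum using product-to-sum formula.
sin 15° cos 82° = (1/2)[sin(15°+82°) + sin(15°-82°)]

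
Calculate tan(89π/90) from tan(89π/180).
tan(89π/90) = 2 tan 89π/180 / (1 - tan²89π/180) = -0.03492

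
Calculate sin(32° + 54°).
sin(32° + 54°) = sin 32° cos 54° + cos 32° sin 54° = 0.9976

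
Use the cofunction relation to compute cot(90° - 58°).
cot(90° - 58°) = tan(58°) = 1.6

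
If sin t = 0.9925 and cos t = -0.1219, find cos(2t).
cos(2t) = cos²t - sin²t = -0.9702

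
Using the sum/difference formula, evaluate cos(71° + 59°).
cos(71° + 59°) = cos 71° cos 59° - sin 71° sin 59° = -0.6428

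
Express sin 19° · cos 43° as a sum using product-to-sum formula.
sin 19° cos 43° = (1/2)[sin(19°+43°) + sin(19°-43°)]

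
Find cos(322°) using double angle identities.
cos(322°) = cos²161° - sin²161° = 0.788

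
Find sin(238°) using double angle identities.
sin(238°) = 2 sin 119° cos 119° = -0.848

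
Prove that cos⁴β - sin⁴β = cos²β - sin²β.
LHS = (cos²β - sin²β)(cos²β + sin²β) = (cos²β - sin²β) · 1 = cos²β - sin²β = RHS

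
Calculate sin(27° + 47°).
sin(27° + 47°) = sin 27° cos 47° + cos 27° sin 47° = 0.9613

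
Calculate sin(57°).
sin(57°) = 0.8387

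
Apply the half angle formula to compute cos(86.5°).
cos(86.5°) = √((1 + cos 173°)/2) = 0.06105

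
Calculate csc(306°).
csc(306°) = -1.236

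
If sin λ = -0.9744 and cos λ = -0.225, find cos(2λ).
cos(2λ) = cos²λ - sin²λ = -0.8988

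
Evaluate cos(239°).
cos(239°) = -0.515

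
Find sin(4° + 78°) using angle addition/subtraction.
sin(4° + 78°) = sin 4° cos 78° + cos 4° sin 78° = 0.9903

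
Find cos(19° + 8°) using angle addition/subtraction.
cos(19° + 8°) = cos 19° cos 8° - sin 19° sin 8° = 0.891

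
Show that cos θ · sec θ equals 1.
LHS = cos θ · (1/cos θ) = 1 = RHS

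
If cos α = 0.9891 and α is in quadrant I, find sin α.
sin α = 0.1472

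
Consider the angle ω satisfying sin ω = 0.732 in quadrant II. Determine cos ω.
cos ω = ±√(1 - sin²ω) = -0.6813 (negative in QII)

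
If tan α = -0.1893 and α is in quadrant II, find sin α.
sin α = 0.186 (using tan²α + 1 = sec²α)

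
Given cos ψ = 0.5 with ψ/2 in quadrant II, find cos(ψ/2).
cos(ψ/2) = ±√((1 + cos ψ)/2); negative since ψ/2 ∈ QII, so cos(ψ/2) = -√3/2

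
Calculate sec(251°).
sec(251°) = -3.072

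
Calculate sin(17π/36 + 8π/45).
sin(17π/36 + 8π/45) = sin 17π/36 cos 8π/45 + cos 17π/36 sin 8π/45 = 0.891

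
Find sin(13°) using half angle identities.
sin(13°) = √((1 - cos 26°)/2) = 0.225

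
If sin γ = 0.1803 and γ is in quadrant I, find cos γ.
cos γ = 0.9836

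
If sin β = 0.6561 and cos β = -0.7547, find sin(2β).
sin(2β) = 2 sin β cos β = -0.9903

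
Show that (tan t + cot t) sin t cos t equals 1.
LHS = (sin t/cos t + cos t/sin t) sin t cos t = ((sin²t + cos²t)/(sin t cos t)) · sin t cos t = sin²t + cos²t = 1 = RHS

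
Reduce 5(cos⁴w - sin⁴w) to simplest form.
5(cos⁴w - sin⁴w) = 5(cos(2w)) (using Factoring + double angle)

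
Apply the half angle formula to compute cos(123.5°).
cos(123.5°) = -√((1 + cos 247°)/2) = -0.5519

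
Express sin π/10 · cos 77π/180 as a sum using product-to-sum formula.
sin π/10 cos 77π/180 = (1/2)[sin(π/10+77π/180) + sin(π/10-77π/180)]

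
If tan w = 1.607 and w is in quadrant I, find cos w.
cos w = 0.5283 (using tan²w + 1 = sec²w)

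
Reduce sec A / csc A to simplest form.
sec A / csc A = tan A (using Reciprocal identities)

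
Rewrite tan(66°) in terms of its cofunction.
tan(66°) = cot(90° - 66°) = cot(24°)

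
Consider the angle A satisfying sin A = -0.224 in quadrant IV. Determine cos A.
cos A = √(1 - sin²A) = 0.9746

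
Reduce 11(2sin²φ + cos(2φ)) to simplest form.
11(2sin²φ + cos(2φ)) = 11 (using Double angle)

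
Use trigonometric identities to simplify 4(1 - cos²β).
4(1 - cos²β) = 4(sin²β) (using Pythagorean identity)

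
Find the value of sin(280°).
sin(280°) = -0.9848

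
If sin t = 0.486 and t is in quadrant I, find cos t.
cos t = 0.874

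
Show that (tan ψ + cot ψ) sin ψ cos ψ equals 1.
LHS = (sin ψ/cos ψ + cos ψ/sin ψ) sin ψ cos ψ = ((sin²ψ + cos²ψ)/(sin ψ cos ψ)) · sin ψ cos ψ = sin²ψ + cos²ψ = 1 = RHS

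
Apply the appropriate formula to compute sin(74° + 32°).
sin(74° + 32°) = sin 74° cos 32° + cos 74° sin 32° = 0.9613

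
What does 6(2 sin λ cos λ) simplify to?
6(2 sin λ cos λ) = 6(sin(2λ)) (using Double angle)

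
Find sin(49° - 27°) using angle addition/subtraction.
sin(49° - 27°) = sin 49° cos 27° - cos 49° sin 27° = 0.3746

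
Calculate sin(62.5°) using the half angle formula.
sin(62.5°) = √((1 - cos 125°)/2) = 0.887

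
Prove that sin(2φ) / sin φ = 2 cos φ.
LHS = 2 sin φ cos φ / sin φ = 2 cos φ = RHS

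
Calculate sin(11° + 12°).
sin(11° + 12°) = sin 11° cos 12° + cos 11° sin 12° = 0.3907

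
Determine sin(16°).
sin(16°) = 0.2756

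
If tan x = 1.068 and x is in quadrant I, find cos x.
cos x = 0.6835 (using tan²x + 1 = sec²x)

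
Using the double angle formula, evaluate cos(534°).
cos(534°) = cos²267° - sin²267° = -0.9945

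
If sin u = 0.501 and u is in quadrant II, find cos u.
cos u = -0.8654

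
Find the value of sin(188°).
sin(188°) = -0.1392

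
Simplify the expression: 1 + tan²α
1 + tan²α = sec²α (using Pythagorean identity)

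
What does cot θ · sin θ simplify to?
cot θ · sin θ = cos θ (using Quotient identity)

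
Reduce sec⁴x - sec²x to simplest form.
sec⁴x - sec²x = tan⁴x + tan²x (using Pythagorean)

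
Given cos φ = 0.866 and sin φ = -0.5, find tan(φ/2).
tan(φ/2) = sin φ / (1 + cos φ) = -0.268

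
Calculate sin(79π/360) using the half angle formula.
sin(79π/360) = √((1 - cos 79π/180)/2) = 0.6361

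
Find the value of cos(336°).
cos(336°) = 0.9135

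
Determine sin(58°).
sin(58°) = 0.848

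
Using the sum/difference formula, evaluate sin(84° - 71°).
sin(84° - 71°) = sin 84° cos 71° - cos 84° sin 71° = 0.225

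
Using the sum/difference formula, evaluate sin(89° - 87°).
sin(89° - 87°) = sin 89° cos 87° - cos 89° sin 87° = 0.0349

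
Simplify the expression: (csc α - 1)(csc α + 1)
(csc α - 1)(csc α + 1) = cot²α (using Diff. of squares)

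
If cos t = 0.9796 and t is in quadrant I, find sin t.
sin t = 0.201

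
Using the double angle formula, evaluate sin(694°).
sin(694°) = 2 sin 347° cos 347° = -0.4384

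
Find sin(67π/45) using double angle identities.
sin(67π/45) = 2 sin 67π/90 cos 67π/90 = -0.9994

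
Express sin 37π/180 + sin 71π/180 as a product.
sin 37π/180 + sin 71π/180 = 2 sin(3π/10) cos(-17π/180)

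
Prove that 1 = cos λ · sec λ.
RHS = cos λ · (1/cos λ) = 1 = LHS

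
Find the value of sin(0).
sin(0) = 0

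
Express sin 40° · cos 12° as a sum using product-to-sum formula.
sin 40° cos 12° = (1/2)[sin(40°+12°) + sin(40°-12°)]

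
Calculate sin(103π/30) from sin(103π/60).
sin(103π/30) = 2 sin 103π/60 cos 103π/60 = -0.9781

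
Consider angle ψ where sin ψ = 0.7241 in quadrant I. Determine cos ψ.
cos ψ = √(1 - sin²ψ) = 0.6897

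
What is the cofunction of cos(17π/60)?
cos(17π/60) = sin(π/2 - 17π/60) = sin(13π/60)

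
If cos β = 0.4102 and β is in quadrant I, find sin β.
sin β = 0.912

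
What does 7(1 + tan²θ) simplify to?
7(1 + tan²θ) = 7(sec²θ) (using Pythagorean identity)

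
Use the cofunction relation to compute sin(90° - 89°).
sin(90° - 89°) = cos(89°) = 0.01745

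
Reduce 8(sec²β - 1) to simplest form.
8(sec²β - 1) = 8(tan²β) (using Pythagorean identity)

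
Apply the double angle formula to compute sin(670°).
sin(670°) = 2 sin 335° cos 335° = -0.766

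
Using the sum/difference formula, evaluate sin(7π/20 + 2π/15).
sin(7π/20 + 2π/15) = sin 7π/20 cos 2π/15 + cos 7π/20 sin 2π/15 = 0.9986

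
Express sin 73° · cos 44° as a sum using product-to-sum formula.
sin 73° cos 44° = (1/2)[sin(73°+44°) + sin(73°-44°)]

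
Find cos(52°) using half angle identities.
cos(52°) = √((1 + cos 104°)/2) = 0.6157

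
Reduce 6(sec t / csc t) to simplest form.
6(sec t / csc t) = 6(tan t) (using Reciprocal identities)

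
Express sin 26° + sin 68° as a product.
sin 26° + sin 68° = 2 sin(47°) cos(-21°)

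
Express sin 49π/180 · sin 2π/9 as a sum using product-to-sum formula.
sin 49π/180 sin 2π/9 = (1/2)[cos(49π/180-2π/9) - cos(49π/180+2π/9)]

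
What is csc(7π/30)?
csc(7π/30) = 1.494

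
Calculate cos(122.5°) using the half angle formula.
cos(122.5°) = -√((1 + cos 245°)/2) = -0.5373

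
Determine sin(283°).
sin(283°) = -0.9744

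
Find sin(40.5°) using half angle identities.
sin(40.5°) = √((1 - cos 81°)/2) = 0.6494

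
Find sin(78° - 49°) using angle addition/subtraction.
sin(78° - 49°) = sin 78° cos 49° - cos 78° sin 49° = 0.4848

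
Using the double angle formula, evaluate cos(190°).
cos(190°) = cos²95° - sin²95° = -0.9848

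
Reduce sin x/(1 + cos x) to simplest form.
sin x/(1 + cos x) = tan(x/2) (using Half angle)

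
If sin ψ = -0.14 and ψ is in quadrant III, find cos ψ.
cos ψ = -0.9902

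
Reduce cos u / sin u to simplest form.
cos u / sin u = cot u (using Quotient identity)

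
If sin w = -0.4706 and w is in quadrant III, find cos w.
cos w = -0.8823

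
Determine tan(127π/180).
tan(127π/180) = -1.327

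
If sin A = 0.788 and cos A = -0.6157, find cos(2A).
cos(2A) = cos²A - sin²A = -0.2419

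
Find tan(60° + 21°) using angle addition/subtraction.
tan(60° + 21°) = (tan 60° + tan 21°)/(1 - tan 60° tan 21°) = 6.314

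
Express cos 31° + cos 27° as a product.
cos 31° + cos 27° = 2 cos(29°) cos(2°)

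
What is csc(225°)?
csc(225°) = -√2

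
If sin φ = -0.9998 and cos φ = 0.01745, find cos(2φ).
cos(2φ) = cos²φ - sin²φ = -0.9993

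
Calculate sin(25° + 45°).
sin(25° + 45°) = sin 25° cos 45° + cos 25° sin 45° = 0.9397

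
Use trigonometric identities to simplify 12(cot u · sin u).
12(cot u · sin u) = 12(cos u) (using Quotient identity)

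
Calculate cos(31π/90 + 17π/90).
cos(31π/90 + 17π/90) = cos 31π/90 cos 17π/90 - sin 31π/90 sin 17π/90 = -0.1045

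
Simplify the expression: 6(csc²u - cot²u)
6(csc²u - cot²u) = 6 (using Pythagorean identity)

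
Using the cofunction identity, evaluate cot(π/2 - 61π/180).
cot(π/2 - 61π/180) = tan(61π/180) = 1.804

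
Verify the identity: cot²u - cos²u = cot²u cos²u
LHS = cos²u/sin²u - cos²u = cos²u(1/sin²u - 1) = cos²u · (1 - sin²u)/sin²u = cos²u · cos²u/sin²u = cos²u · cot²u = RHS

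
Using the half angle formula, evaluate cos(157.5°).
cos(157.5°) = -√((1 + cos 315°)/2) = -0.9239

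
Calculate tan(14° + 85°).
tan(14° + 85°) = (tan 14° + tan 85°)/(1 - tan 14° tan 85°) = -6.314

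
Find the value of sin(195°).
sin(195°) = -(√6-√2)/4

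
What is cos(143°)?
cos(143°) = -0.7986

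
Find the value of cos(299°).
cos(299°) = 0.4848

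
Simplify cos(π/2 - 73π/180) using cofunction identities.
cos(π/2 - 73π/180) = sin(73π/180)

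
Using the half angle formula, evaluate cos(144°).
cos(144°) = -√((1 + cos 288°)/2) = -0.809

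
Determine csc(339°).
csc(339°) = -2.79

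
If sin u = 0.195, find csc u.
csc u = 1/sin u = 5.128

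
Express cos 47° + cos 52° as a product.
cos 47° + cos 52° = 2 cos(49.5°) cos(-2.5°)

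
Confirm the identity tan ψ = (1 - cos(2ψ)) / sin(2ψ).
RHS = 2sin²ψ / (2 sin ψ cos ψ) = sin ψ/cos ψ = tan ψ = LHS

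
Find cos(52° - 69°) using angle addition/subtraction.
cos(52° - 69°) = cos 52° cos 69° + sin 52° sin 69° = 0.9563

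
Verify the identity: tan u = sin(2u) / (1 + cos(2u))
RHS = 2 sin u cos u / (2cos²u) = sin u/cos u = tan u = LHS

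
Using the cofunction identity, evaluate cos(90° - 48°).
cos(90° - 48°) = sin(48°) = 0.7431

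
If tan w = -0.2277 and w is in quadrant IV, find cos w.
cos w = 0.975 (using tan²w + 1 = sec²w)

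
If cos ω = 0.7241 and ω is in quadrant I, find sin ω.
sin ω = 0.6897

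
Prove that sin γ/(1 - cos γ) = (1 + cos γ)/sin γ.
LHS = sin γ(1 + cos γ) / ((1 - cos γ)(1 + cos γ)) = sin γ(1 + cos γ) / (1 - cos²γ) = sin γ(1 + cos γ) / sin²γ = (1 + cos γ)/sin γ = RHS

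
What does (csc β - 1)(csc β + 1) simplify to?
(csc β - 1)(csc β + 1) = cot²β (using Diff. of squares)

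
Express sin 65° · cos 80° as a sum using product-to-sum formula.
sin 65° cos 80° = (1/2)[sin(65°+80°) + sin(65°-80°)]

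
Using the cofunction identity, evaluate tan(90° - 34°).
tan(90° - 34°) = cot(34°) = 1.483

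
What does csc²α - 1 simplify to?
csc²α - 1 = cot²α (using Pythagorean identity)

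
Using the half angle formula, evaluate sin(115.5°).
sin(115.5°) = √((1 - cos 231°)/2) = 0.9026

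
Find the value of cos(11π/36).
cos(11π/36) = 0.5736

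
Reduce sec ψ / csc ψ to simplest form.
sec ψ / csc ψ = tan ψ (using Reciprocal identities)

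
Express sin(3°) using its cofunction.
sin(3°) = cos(90° - 3°) = cos(87°)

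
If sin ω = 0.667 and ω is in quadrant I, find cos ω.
cos ω = 0.7451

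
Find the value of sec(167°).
sec(167°) = -1.026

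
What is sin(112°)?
sin(112°) = 0.9272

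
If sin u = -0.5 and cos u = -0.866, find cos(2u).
cos(2u) = cos²u - sin²u = 0.5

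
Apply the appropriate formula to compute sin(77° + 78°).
sin(77° + 78°) = sin 77° cos 78° + cos 77° sin 78° = 0.4226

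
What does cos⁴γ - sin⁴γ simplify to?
cos⁴γ - sin⁴γ = cos(2γ) (using Factoring + double angle)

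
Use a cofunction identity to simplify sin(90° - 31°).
sin(90° - 31°) = cos(31°)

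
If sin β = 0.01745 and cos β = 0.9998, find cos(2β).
cos(2β) = cos²β - sin²β = 0.9993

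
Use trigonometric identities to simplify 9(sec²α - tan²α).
9(sec²α - tan²α) = 9 (using Pythagorean identity)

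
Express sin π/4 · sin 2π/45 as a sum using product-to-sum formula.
sin π/4 sin 2π/45 = (1/2)[cos(π/4-2π/45) - cos(π/4+2π/45)]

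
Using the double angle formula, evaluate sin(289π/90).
sin(289π/90) = 2 sin 289π/180 cos 289π/180 = -0.6157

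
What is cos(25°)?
cos(25°) = 0.9063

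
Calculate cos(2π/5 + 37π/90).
cos(2π/5 + 37π/90) = cos 2π/5 cos 37π/90 - sin 2π/5 sin 37π/90 = -0.829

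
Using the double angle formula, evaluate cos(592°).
cos(592°) = cos²296° - sin²296° = -0.6157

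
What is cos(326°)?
cos(326°) = 0.829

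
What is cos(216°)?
cos(216°) = -0.809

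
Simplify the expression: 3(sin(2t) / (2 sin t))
3(sin(2t) / (2 sin t)) = 3(cos t) (using Double angle)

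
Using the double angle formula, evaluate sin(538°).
sin(538°) = 2 sin 269° cos 269° = 0.0349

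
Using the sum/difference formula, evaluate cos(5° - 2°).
cos(5° - 2°) = cos 5° cos 2° + sin 5° sin 2° = 0.9986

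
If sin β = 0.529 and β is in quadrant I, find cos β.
cos β = 0.8486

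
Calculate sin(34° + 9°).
sin(34° + 9°) = sin 34° cos 9° + cos 34° sin 9° = 0.682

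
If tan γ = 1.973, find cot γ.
cot γ = 1/tan γ = 0.5068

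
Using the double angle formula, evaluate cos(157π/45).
cos(157π/45) = cos²157π/90 - sin²157π/90 = -0.0349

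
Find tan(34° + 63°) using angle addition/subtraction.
tan(34° + 63°) = (tan 34° + tan 63°)/(1 - tan 34° tan 63°) = -8.144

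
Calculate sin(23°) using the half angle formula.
sin(23°) = √((1 - cos 46°)/2) = 0.3907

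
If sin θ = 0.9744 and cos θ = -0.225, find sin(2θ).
sin(2θ) = 2 sin θ cos θ = -0.4385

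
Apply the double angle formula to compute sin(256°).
sin(256°) = 2 sin 128° cos 128° = -0.9703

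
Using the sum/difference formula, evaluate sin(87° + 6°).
sin(87° + 6°) = sin 87° cos 6° + cos 87° sin 6° = 0.9986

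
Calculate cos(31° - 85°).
cos(31° - 85°) = cos 31° cos 85° + sin 31° sin 85° = 0.5878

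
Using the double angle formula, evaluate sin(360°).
sin(360°) = 2 sin 180° cos 180° = 0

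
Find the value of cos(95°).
cos(95°) = -0.08716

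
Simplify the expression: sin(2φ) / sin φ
sin(2φ) / sin φ = 2 cos φ (using Double angle)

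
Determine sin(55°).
sin(55°) = 0.8192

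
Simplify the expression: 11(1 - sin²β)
11(1 - sin²β) = 11(cos²β) (using Pythagorean identity)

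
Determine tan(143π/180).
tan(143π/180) = -0.7536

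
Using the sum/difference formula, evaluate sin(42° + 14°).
sin(42° + 14°) = sin 42° cos 14° + cos 42° sin 14° = 0.829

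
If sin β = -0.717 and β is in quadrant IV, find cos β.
cos β = 0.6971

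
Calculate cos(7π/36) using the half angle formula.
cos(7π/36) = √((1 + cos 7π/18)/2) = 0.8192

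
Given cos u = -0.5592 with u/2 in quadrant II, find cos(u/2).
cos(u/2) = ±√((1 + cos u)/2); negative since u/2 ∈ QII, so cos(u/2) = -0.4695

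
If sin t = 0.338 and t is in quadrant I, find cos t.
cos t = 0.9411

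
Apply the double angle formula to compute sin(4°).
sin(4°) = 2 sin 2° cos 2° = 0.06976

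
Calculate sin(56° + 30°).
sin(56° + 30°) = sin 56° cos 30° + cos 56° sin 30° = 0.9976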